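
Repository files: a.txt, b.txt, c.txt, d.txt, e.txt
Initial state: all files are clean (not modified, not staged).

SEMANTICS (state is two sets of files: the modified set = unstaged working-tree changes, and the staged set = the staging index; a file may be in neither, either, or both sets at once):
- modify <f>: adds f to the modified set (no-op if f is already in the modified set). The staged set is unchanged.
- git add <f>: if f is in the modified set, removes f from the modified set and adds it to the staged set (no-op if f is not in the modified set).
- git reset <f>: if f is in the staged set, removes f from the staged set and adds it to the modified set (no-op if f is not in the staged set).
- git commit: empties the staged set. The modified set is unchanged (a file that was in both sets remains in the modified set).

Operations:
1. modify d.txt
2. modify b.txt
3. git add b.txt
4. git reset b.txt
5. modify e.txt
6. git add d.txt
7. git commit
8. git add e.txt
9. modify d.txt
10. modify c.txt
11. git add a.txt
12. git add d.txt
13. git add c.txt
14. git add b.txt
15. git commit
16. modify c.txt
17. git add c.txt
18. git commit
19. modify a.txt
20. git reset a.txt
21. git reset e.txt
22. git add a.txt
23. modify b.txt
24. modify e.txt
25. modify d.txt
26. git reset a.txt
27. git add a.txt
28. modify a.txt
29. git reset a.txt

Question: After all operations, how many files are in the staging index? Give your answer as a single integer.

Answer: 0

Derivation:
After op 1 (modify d.txt): modified={d.txt} staged={none}
After op 2 (modify b.txt): modified={b.txt, d.txt} staged={none}
After op 3 (git add b.txt): modified={d.txt} staged={b.txt}
After op 4 (git reset b.txt): modified={b.txt, d.txt} staged={none}
After op 5 (modify e.txt): modified={b.txt, d.txt, e.txt} staged={none}
After op 6 (git add d.txt): modified={b.txt, e.txt} staged={d.txt}
After op 7 (git commit): modified={b.txt, e.txt} staged={none}
After op 8 (git add e.txt): modified={b.txt} staged={e.txt}
After op 9 (modify d.txt): modified={b.txt, d.txt} staged={e.txt}
After op 10 (modify c.txt): modified={b.txt, c.txt, d.txt} staged={e.txt}
After op 11 (git add a.txt): modified={b.txt, c.txt, d.txt} staged={e.txt}
After op 12 (git add d.txt): modified={b.txt, c.txt} staged={d.txt, e.txt}
After op 13 (git add c.txt): modified={b.txt} staged={c.txt, d.txt, e.txt}
After op 14 (git add b.txt): modified={none} staged={b.txt, c.txt, d.txt, e.txt}
After op 15 (git commit): modified={none} staged={none}
After op 16 (modify c.txt): modified={c.txt} staged={none}
After op 17 (git add c.txt): modified={none} staged={c.txt}
After op 18 (git commit): modified={none} staged={none}
After op 19 (modify a.txt): modified={a.txt} staged={none}
After op 20 (git reset a.txt): modified={a.txt} staged={none}
After op 21 (git reset e.txt): modified={a.txt} staged={none}
After op 22 (git add a.txt): modified={none} staged={a.txt}
After op 23 (modify b.txt): modified={b.txt} staged={a.txt}
After op 24 (modify e.txt): modified={b.txt, e.txt} staged={a.txt}
After op 25 (modify d.txt): modified={b.txt, d.txt, e.txt} staged={a.txt}
After op 26 (git reset a.txt): modified={a.txt, b.txt, d.txt, e.txt} staged={none}
After op 27 (git add a.txt): modified={b.txt, d.txt, e.txt} staged={a.txt}
After op 28 (modify a.txt): modified={a.txt, b.txt, d.txt, e.txt} staged={a.txt}
After op 29 (git reset a.txt): modified={a.txt, b.txt, d.txt, e.txt} staged={none}
Final staged set: {none} -> count=0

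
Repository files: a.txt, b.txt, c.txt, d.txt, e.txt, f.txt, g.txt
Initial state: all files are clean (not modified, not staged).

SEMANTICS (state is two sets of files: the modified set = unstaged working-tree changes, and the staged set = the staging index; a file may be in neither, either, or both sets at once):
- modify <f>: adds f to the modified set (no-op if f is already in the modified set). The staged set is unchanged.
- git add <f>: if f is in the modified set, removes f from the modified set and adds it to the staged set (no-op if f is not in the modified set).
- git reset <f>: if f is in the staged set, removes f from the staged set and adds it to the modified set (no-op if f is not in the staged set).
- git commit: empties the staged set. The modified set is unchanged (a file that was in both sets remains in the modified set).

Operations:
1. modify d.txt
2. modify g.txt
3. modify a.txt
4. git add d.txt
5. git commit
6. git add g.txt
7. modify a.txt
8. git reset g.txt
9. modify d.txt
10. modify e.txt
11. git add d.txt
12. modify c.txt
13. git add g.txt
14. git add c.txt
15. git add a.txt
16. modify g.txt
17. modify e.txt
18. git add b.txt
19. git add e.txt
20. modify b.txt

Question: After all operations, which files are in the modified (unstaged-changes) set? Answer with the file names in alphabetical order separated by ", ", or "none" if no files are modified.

Answer: b.txt, g.txt

Derivation:
After op 1 (modify d.txt): modified={d.txt} staged={none}
After op 2 (modify g.txt): modified={d.txt, g.txt} staged={none}
After op 3 (modify a.txt): modified={a.txt, d.txt, g.txt} staged={none}
After op 4 (git add d.txt): modified={a.txt, g.txt} staged={d.txt}
After op 5 (git commit): modified={a.txt, g.txt} staged={none}
After op 6 (git add g.txt): modified={a.txt} staged={g.txt}
After op 7 (modify a.txt): modified={a.txt} staged={g.txt}
After op 8 (git reset g.txt): modified={a.txt, g.txt} staged={none}
After op 9 (modify d.txt): modified={a.txt, d.txt, g.txt} staged={none}
After op 10 (modify e.txt): modified={a.txt, d.txt, e.txt, g.txt} staged={none}
After op 11 (git add d.txt): modified={a.txt, e.txt, g.txt} staged={d.txt}
After op 12 (modify c.txt): modified={a.txt, c.txt, e.txt, g.txt} staged={d.txt}
After op 13 (git add g.txt): modified={a.txt, c.txt, e.txt} staged={d.txt, g.txt}
After op 14 (git add c.txt): modified={a.txt, e.txt} staged={c.txt, d.txt, g.txt}
After op 15 (git add a.txt): modified={e.txt} staged={a.txt, c.txt, d.txt, g.txt}
After op 16 (modify g.txt): modified={e.txt, g.txt} staged={a.txt, c.txt, d.txt, g.txt}
After op 17 (modify e.txt): modified={e.txt, g.txt} staged={a.txt, c.txt, d.txt, g.txt}
After op 18 (git add b.txt): modified={e.txt, g.txt} staged={a.txt, c.txt, d.txt, g.txt}
After op 19 (git add e.txt): modified={g.txt} staged={a.txt, c.txt, d.txt, e.txt, g.txt}
After op 20 (modify b.txt): modified={b.txt, g.txt} staged={a.txt, c.txt, d.txt, e.txt, g.txt}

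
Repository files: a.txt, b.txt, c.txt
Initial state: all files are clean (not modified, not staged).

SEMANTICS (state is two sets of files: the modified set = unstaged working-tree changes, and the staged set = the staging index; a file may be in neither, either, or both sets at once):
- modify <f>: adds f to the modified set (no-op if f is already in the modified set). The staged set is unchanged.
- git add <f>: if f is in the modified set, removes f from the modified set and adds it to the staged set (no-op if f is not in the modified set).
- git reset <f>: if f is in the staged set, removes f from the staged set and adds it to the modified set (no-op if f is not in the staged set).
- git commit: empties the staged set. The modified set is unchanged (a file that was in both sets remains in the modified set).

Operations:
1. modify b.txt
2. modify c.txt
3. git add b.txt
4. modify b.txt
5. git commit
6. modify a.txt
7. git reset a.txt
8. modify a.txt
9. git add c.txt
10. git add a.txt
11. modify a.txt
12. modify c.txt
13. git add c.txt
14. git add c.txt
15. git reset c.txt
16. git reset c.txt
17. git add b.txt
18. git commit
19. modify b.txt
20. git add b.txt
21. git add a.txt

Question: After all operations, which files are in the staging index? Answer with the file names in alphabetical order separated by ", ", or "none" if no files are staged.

After op 1 (modify b.txt): modified={b.txt} staged={none}
After op 2 (modify c.txt): modified={b.txt, c.txt} staged={none}
After op 3 (git add b.txt): modified={c.txt} staged={b.txt}
After op 4 (modify b.txt): modified={b.txt, c.txt} staged={b.txt}
After op 5 (git commit): modified={b.txt, c.txt} staged={none}
After op 6 (modify a.txt): modified={a.txt, b.txt, c.txt} staged={none}
After op 7 (git reset a.txt): modified={a.txt, b.txt, c.txt} staged={none}
After op 8 (modify a.txt): modified={a.txt, b.txt, c.txt} staged={none}
After op 9 (git add c.txt): modified={a.txt, b.txt} staged={c.txt}
After op 10 (git add a.txt): modified={b.txt} staged={a.txt, c.txt}
After op 11 (modify a.txt): modified={a.txt, b.txt} staged={a.txt, c.txt}
After op 12 (modify c.txt): modified={a.txt, b.txt, c.txt} staged={a.txt, c.txt}
After op 13 (git add c.txt): modified={a.txt, b.txt} staged={a.txt, c.txt}
After op 14 (git add c.txt): modified={a.txt, b.txt} staged={a.txt, c.txt}
After op 15 (git reset c.txt): modified={a.txt, b.txt, c.txt} staged={a.txt}
After op 16 (git reset c.txt): modified={a.txt, b.txt, c.txt} staged={a.txt}
After op 17 (git add b.txt): modified={a.txt, c.txt} staged={a.txt, b.txt}
After op 18 (git commit): modified={a.txt, c.txt} staged={none}
After op 19 (modify b.txt): modified={a.txt, b.txt, c.txt} staged={none}
After op 20 (git add b.txt): modified={a.txt, c.txt} staged={b.txt}
After op 21 (git add a.txt): modified={c.txt} staged={a.txt, b.txt}

Answer: a.txt, b.txt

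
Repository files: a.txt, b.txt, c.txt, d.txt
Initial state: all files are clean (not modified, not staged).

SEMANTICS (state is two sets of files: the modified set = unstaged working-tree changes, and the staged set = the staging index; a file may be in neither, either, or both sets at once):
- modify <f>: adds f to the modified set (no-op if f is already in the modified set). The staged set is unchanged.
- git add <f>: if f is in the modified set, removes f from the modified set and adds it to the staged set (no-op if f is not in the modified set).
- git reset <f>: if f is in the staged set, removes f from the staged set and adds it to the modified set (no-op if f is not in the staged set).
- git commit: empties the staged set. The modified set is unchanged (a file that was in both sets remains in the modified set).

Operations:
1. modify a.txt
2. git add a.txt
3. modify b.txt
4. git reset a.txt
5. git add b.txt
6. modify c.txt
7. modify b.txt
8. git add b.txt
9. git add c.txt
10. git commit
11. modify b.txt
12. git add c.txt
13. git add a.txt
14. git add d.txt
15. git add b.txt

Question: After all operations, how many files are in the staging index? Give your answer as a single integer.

Answer: 2

Derivation:
After op 1 (modify a.txt): modified={a.txt} staged={none}
After op 2 (git add a.txt): modified={none} staged={a.txt}
After op 3 (modify b.txt): modified={b.txt} staged={a.txt}
After op 4 (git reset a.txt): modified={a.txt, b.txt} staged={none}
After op 5 (git add b.txt): modified={a.txt} staged={b.txt}
After op 6 (modify c.txt): modified={a.txt, c.txt} staged={b.txt}
After op 7 (modify b.txt): modified={a.txt, b.txt, c.txt} staged={b.txt}
After op 8 (git add b.txt): modified={a.txt, c.txt} staged={b.txt}
After op 9 (git add c.txt): modified={a.txt} staged={b.txt, c.txt}
After op 10 (git commit): modified={a.txt} staged={none}
After op 11 (modify b.txt): modified={a.txt, b.txt} staged={none}
After op 12 (git add c.txt): modified={a.txt, b.txt} staged={none}
After op 13 (git add a.txt): modified={b.txt} staged={a.txt}
After op 14 (git add d.txt): modified={b.txt} staged={a.txt}
After op 15 (git add b.txt): modified={none} staged={a.txt, b.txt}
Final staged set: {a.txt, b.txt} -> count=2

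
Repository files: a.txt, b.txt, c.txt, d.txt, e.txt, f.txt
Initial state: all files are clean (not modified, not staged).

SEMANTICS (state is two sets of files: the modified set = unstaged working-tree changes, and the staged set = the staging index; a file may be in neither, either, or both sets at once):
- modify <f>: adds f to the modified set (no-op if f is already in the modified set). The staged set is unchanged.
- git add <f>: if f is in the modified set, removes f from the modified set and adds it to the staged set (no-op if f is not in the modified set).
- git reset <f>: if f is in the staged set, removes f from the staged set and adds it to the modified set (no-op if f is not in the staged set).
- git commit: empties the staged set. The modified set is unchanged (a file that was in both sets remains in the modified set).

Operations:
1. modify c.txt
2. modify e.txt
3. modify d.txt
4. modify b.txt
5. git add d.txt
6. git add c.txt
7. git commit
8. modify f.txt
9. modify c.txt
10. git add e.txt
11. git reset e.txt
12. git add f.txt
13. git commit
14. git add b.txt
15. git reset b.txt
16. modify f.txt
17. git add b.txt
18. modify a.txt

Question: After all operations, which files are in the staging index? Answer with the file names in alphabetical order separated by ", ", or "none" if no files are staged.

Answer: b.txt

Derivation:
After op 1 (modify c.txt): modified={c.txt} staged={none}
After op 2 (modify e.txt): modified={c.txt, e.txt} staged={none}
After op 3 (modify d.txt): modified={c.txt, d.txt, e.txt} staged={none}
After op 4 (modify b.txt): modified={b.txt, c.txt, d.txt, e.txt} staged={none}
After op 5 (git add d.txt): modified={b.txt, c.txt, e.txt} staged={d.txt}
After op 6 (git add c.txt): modified={b.txt, e.txt} staged={c.txt, d.txt}
After op 7 (git commit): modified={b.txt, e.txt} staged={none}
After op 8 (modify f.txt): modified={b.txt, e.txt, f.txt} staged={none}
After op 9 (modify c.txt): modified={b.txt, c.txt, e.txt, f.txt} staged={none}
After op 10 (git add e.txt): modified={b.txt, c.txt, f.txt} staged={e.txt}
After op 11 (git reset e.txt): modified={b.txt, c.txt, e.txt, f.txt} staged={none}
After op 12 (git add f.txt): modified={b.txt, c.txt, e.txt} staged={f.txt}
After op 13 (git commit): modified={b.txt, c.txt, e.txt} staged={none}
After op 14 (git add b.txt): modified={c.txt, e.txt} staged={b.txt}
After op 15 (git reset b.txt): modified={b.txt, c.txt, e.txt} staged={none}
After op 16 (modify f.txt): modified={b.txt, c.txt, e.txt, f.txt} staged={none}
After op 17 (git add b.txt): modified={c.txt, e.txt, f.txt} staged={b.txt}
After op 18 (modify a.txt): modified={a.txt, c.txt, e.txt, f.txt} staged={b.txt}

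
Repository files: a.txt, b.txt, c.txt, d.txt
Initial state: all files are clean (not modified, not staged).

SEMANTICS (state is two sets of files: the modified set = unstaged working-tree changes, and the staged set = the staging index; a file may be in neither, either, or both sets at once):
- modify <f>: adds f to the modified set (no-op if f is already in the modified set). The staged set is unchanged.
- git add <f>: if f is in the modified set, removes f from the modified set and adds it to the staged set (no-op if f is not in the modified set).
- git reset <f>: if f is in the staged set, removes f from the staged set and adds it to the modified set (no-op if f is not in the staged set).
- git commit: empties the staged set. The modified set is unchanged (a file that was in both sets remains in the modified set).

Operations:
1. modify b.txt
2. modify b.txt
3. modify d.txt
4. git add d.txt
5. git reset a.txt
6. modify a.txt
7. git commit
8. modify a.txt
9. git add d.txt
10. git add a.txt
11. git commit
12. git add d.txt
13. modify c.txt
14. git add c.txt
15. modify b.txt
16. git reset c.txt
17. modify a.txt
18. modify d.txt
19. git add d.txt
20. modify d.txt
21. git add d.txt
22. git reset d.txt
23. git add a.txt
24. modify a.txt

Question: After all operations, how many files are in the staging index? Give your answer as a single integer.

Answer: 1

Derivation:
After op 1 (modify b.txt): modified={b.txt} staged={none}
After op 2 (modify b.txt): modified={b.txt} staged={none}
After op 3 (modify d.txt): modified={b.txt, d.txt} staged={none}
After op 4 (git add d.txt): modified={b.txt} staged={d.txt}
After op 5 (git reset a.txt): modified={b.txt} staged={d.txt}
After op 6 (modify a.txt): modified={a.txt, b.txt} staged={d.txt}
After op 7 (git commit): modified={a.txt, b.txt} staged={none}
After op 8 (modify a.txt): modified={a.txt, b.txt} staged={none}
After op 9 (git add d.txt): modified={a.txt, b.txt} staged={none}
After op 10 (git add a.txt): modified={b.txt} staged={a.txt}
After op 11 (git commit): modified={b.txt} staged={none}
After op 12 (git add d.txt): modified={b.txt} staged={none}
After op 13 (modify c.txt): modified={b.txt, c.txt} staged={none}
After op 14 (git add c.txt): modified={b.txt} staged={c.txt}
After op 15 (modify b.txt): modified={b.txt} staged={c.txt}
After op 16 (git reset c.txt): modified={b.txt, c.txt} staged={none}
After op 17 (modify a.txt): modified={a.txt, b.txt, c.txt} staged={none}
After op 18 (modify d.txt): modified={a.txt, b.txt, c.txt, d.txt} staged={none}
After op 19 (git add d.txt): modified={a.txt, b.txt, c.txt} staged={d.txt}
After op 20 (modify d.txt): modified={a.txt, b.txt, c.txt, d.txt} staged={d.txt}
After op 21 (git add d.txt): modified={a.txt, b.txt, c.txt} staged={d.txt}
After op 22 (git reset d.txt): modified={a.txt, b.txt, c.txt, d.txt} staged={none}
After op 23 (git add a.txt): modified={b.txt, c.txt, d.txt} staged={a.txt}
After op 24 (modify a.txt): modified={a.txt, b.txt, c.txt, d.txt} staged={a.txt}
Final staged set: {a.txt} -> count=1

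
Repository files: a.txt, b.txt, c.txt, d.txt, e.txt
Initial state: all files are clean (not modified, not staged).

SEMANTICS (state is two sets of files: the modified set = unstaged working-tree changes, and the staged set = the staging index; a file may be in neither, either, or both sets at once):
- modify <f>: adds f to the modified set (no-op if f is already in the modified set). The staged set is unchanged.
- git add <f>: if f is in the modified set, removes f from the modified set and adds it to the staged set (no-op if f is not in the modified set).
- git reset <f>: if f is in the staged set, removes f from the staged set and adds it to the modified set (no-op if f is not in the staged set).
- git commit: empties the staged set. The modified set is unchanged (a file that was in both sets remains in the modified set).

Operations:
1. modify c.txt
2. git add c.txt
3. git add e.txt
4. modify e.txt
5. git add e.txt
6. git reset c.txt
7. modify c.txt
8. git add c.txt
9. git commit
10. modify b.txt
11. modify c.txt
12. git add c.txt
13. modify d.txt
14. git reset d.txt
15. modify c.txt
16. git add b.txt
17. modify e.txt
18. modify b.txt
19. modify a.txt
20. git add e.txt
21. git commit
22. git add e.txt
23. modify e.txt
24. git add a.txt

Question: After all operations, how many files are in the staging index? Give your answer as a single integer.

After op 1 (modify c.txt): modified={c.txt} staged={none}
After op 2 (git add c.txt): modified={none} staged={c.txt}
After op 3 (git add e.txt): modified={none} staged={c.txt}
After op 4 (modify e.txt): modified={e.txt} staged={c.txt}
After op 5 (git add e.txt): modified={none} staged={c.txt, e.txt}
After op 6 (git reset c.txt): modified={c.txt} staged={e.txt}
After op 7 (modify c.txt): modified={c.txt} staged={e.txt}
After op 8 (git add c.txt): modified={none} staged={c.txt, e.txt}
After op 9 (git commit): modified={none} staged={none}
After op 10 (modify b.txt): modified={b.txt} staged={none}
After op 11 (modify c.txt): modified={b.txt, c.txt} staged={none}
After op 12 (git add c.txt): modified={b.txt} staged={c.txt}
After op 13 (modify d.txt): modified={b.txt, d.txt} staged={c.txt}
After op 14 (git reset d.txt): modified={b.txt, d.txt} staged={c.txt}
After op 15 (modify c.txt): modified={b.txt, c.txt, d.txt} staged={c.txt}
After op 16 (git add b.txt): modified={c.txt, d.txt} staged={b.txt, c.txt}
After op 17 (modify e.txt): modified={c.txt, d.txt, e.txt} staged={b.txt, c.txt}
After op 18 (modify b.txt): modified={b.txt, c.txt, d.txt, e.txt} staged={b.txt, c.txt}
After op 19 (modify a.txt): modified={a.txt, b.txt, c.txt, d.txt, e.txt} staged={b.txt, c.txt}
After op 20 (git add e.txt): modified={a.txt, b.txt, c.txt, d.txt} staged={b.txt, c.txt, e.txt}
After op 21 (git commit): modified={a.txt, b.txt, c.txt, d.txt} staged={none}
After op 22 (git add e.txt): modified={a.txt, b.txt, c.txt, d.txt} staged={none}
After op 23 (modify e.txt): modified={a.txt, b.txt, c.txt, d.txt, e.txt} staged={none}
After op 24 (git add a.txt): modified={b.txt, c.txt, d.txt, e.txt} staged={a.txt}
Final staged set: {a.txt} -> count=1

Answer: 1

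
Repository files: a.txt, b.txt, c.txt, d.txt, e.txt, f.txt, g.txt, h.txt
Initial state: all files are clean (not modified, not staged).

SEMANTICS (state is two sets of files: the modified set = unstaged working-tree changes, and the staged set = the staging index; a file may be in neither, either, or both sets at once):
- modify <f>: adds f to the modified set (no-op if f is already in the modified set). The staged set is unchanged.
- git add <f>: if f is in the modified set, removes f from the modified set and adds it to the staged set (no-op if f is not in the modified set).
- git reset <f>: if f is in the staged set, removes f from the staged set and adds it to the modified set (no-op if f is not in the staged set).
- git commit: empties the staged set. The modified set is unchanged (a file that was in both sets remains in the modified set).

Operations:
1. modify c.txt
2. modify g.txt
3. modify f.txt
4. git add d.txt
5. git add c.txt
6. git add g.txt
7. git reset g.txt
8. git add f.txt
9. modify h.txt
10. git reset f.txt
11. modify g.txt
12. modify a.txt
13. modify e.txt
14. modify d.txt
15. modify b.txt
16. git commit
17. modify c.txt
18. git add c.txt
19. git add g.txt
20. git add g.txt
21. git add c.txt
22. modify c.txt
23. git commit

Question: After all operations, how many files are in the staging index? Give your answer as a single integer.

After op 1 (modify c.txt): modified={c.txt} staged={none}
After op 2 (modify g.txt): modified={c.txt, g.txt} staged={none}
After op 3 (modify f.txt): modified={c.txt, f.txt, g.txt} staged={none}
After op 4 (git add d.txt): modified={c.txt, f.txt, g.txt} staged={none}
After op 5 (git add c.txt): modified={f.txt, g.txt} staged={c.txt}
After op 6 (git add g.txt): modified={f.txt} staged={c.txt, g.txt}
After op 7 (git reset g.txt): modified={f.txt, g.txt} staged={c.txt}
After op 8 (git add f.txt): modified={g.txt} staged={c.txt, f.txt}
After op 9 (modify h.txt): modified={g.txt, h.txt} staged={c.txt, f.txt}
After op 10 (git reset f.txt): modified={f.txt, g.txt, h.txt} staged={c.txt}
After op 11 (modify g.txt): modified={f.txt, g.txt, h.txt} staged={c.txt}
After op 12 (modify a.txt): modified={a.txt, f.txt, g.txt, h.txt} staged={c.txt}
After op 13 (modify e.txt): modified={a.txt, e.txt, f.txt, g.txt, h.txt} staged={c.txt}
After op 14 (modify d.txt): modified={a.txt, d.txt, e.txt, f.txt, g.txt, h.txt} staged={c.txt}
After op 15 (modify b.txt): modified={a.txt, b.txt, d.txt, e.txt, f.txt, g.txt, h.txt} staged={c.txt}
After op 16 (git commit): modified={a.txt, b.txt, d.txt, e.txt, f.txt, g.txt, h.txt} staged={none}
After op 17 (modify c.txt): modified={a.txt, b.txt, c.txt, d.txt, e.txt, f.txt, g.txt, h.txt} staged={none}
After op 18 (git add c.txt): modified={a.txt, b.txt, d.txt, e.txt, f.txt, g.txt, h.txt} staged={c.txt}
After op 19 (git add g.txt): modified={a.txt, b.txt, d.txt, e.txt, f.txt, h.txt} staged={c.txt, g.txt}
After op 20 (git add g.txt): modified={a.txt, b.txt, d.txt, e.txt, f.txt, h.txt} staged={c.txt, g.txt}
After op 21 (git add c.txt): modified={a.txt, b.txt, d.txt, e.txt, f.txt, h.txt} staged={c.txt, g.txt}
After op 22 (modify c.txt): modified={a.txt, b.txt, c.txt, d.txt, e.txt, f.txt, h.txt} staged={c.txt, g.txt}
After op 23 (git commit): modified={a.txt, b.txt, c.txt, d.txt, e.txt, f.txt, h.txt} staged={none}
Final staged set: {none} -> count=0

Answer: 0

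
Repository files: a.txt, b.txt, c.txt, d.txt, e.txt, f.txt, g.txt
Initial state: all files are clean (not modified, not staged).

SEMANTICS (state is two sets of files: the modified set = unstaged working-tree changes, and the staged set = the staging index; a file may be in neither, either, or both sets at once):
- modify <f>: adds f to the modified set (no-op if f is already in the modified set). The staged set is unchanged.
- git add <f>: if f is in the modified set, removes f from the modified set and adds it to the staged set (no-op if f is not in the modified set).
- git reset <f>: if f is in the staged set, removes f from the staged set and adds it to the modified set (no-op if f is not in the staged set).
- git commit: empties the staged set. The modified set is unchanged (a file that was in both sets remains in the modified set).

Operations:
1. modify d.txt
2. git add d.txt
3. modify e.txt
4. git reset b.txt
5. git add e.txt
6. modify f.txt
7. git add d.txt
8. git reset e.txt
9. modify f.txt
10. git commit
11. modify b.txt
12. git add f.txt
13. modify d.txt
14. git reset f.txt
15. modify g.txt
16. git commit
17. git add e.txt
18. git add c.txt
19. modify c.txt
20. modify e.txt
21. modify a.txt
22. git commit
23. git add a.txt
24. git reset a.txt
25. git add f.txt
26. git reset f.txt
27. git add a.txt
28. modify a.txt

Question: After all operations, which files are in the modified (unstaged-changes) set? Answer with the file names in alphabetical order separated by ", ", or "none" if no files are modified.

Answer: a.txt, b.txt, c.txt, d.txt, e.txt, f.txt, g.txt

Derivation:
After op 1 (modify d.txt): modified={d.txt} staged={none}
After op 2 (git add d.txt): modified={none} staged={d.txt}
After op 3 (modify e.txt): modified={e.txt} staged={d.txt}
After op 4 (git reset b.txt): modified={e.txt} staged={d.txt}
After op 5 (git add e.txt): modified={none} staged={d.txt, e.txt}
After op 6 (modify f.txt): modified={f.txt} staged={d.txt, e.txt}
After op 7 (git add d.txt): modified={f.txt} staged={d.txt, e.txt}
After op 8 (git reset e.txt): modified={e.txt, f.txt} staged={d.txt}
After op 9 (modify f.txt): modified={e.txt, f.txt} staged={d.txt}
After op 10 (git commit): modified={e.txt, f.txt} staged={none}
After op 11 (modify b.txt): modified={b.txt, e.txt, f.txt} staged={none}
After op 12 (git add f.txt): modified={b.txt, e.txt} staged={f.txt}
After op 13 (modify d.txt): modified={b.txt, d.txt, e.txt} staged={f.txt}
After op 14 (git reset f.txt): modified={b.txt, d.txt, e.txt, f.txt} staged={none}
After op 15 (modify g.txt): modified={b.txt, d.txt, e.txt, f.txt, g.txt} staged={none}
After op 16 (git commit): modified={b.txt, d.txt, e.txt, f.txt, g.txt} staged={none}
After op 17 (git add e.txt): modified={b.txt, d.txt, f.txt, g.txt} staged={e.txt}
After op 18 (git add c.txt): modified={b.txt, d.txt, f.txt, g.txt} staged={e.txt}
After op 19 (modify c.txt): modified={b.txt, c.txt, d.txt, f.txt, g.txt} staged={e.txt}
After op 20 (modify e.txt): modified={b.txt, c.txt, d.txt, e.txt, f.txt, g.txt} staged={e.txt}
After op 21 (modify a.txt): modified={a.txt, b.txt, c.txt, d.txt, e.txt, f.txt, g.txt} staged={e.txt}
After op 22 (git commit): modified={a.txt, b.txt, c.txt, d.txt, e.txt, f.txt, g.txt} staged={none}
After op 23 (git add a.txt): modified={b.txt, c.txt, d.txt, e.txt, f.txt, g.txt} staged={a.txt}
After op 24 (git reset a.txt): modified={a.txt, b.txt, c.txt, d.txt, e.txt, f.txt, g.txt} staged={none}
After op 25 (git add f.txt): modified={a.txt, b.txt, c.txt, d.txt, e.txt, g.txt} staged={f.txt}
After op 26 (git reset f.txt): modified={a.txt, b.txt, c.txt, d.txt, e.txt, f.txt, g.txt} staged={none}
After op 27 (git add a.txt): modified={b.txt, c.txt, d.txt, e.txt, f.txt, g.txt} staged={a.txt}
After op 28 (modify a.txt): modified={a.txt, b.txt, c.txt, d.txt, e.txt, f.txt, g.txt} staged={a.txt}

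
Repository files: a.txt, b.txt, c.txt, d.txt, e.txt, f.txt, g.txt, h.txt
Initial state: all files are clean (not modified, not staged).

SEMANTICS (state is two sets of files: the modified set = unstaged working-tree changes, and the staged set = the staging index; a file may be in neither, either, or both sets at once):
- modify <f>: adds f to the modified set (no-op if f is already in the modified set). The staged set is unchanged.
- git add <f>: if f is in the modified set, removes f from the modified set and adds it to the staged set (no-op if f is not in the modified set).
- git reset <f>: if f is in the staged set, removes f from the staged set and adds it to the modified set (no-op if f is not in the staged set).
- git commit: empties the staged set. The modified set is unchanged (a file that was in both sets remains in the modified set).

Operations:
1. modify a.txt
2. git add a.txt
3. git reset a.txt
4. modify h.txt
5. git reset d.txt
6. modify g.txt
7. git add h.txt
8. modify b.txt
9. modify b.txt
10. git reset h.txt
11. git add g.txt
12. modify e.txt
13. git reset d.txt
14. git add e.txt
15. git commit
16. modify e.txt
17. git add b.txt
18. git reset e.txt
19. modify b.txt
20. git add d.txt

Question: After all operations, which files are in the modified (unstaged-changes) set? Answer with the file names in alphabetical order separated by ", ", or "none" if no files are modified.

Answer: a.txt, b.txt, e.txt, h.txt

Derivation:
After op 1 (modify a.txt): modified={a.txt} staged={none}
After op 2 (git add a.txt): modified={none} staged={a.txt}
After op 3 (git reset a.txt): modified={a.txt} staged={none}
After op 4 (modify h.txt): modified={a.txt, h.txt} staged={none}
After op 5 (git reset d.txt): modified={a.txt, h.txt} staged={none}
After op 6 (modify g.txt): modified={a.txt, g.txt, h.txt} staged={none}
After op 7 (git add h.txt): modified={a.txt, g.txt} staged={h.txt}
After op 8 (modify b.txt): modified={a.txt, b.txt, g.txt} staged={h.txt}
After op 9 (modify b.txt): modified={a.txt, b.txt, g.txt} staged={h.txt}
After op 10 (git reset h.txt): modified={a.txt, b.txt, g.txt, h.txt} staged={none}
After op 11 (git add g.txt): modified={a.txt, b.txt, h.txt} staged={g.txt}
After op 12 (modify e.txt): modified={a.txt, b.txt, e.txt, h.txt} staged={g.txt}
After op 13 (git reset d.txt): modified={a.txt, b.txt, e.txt, h.txt} staged={g.txt}
After op 14 (git add e.txt): modified={a.txt, b.txt, h.txt} staged={e.txt, g.txt}
After op 15 (git commit): modified={a.txt, b.txt, h.txt} staged={none}
After op 16 (modify e.txt): modified={a.txt, b.txt, e.txt, h.txt} staged={none}
After op 17 (git add b.txt): modified={a.txt, e.txt, h.txt} staged={b.txt}
After op 18 (git reset e.txt): modified={a.txt, e.txt, h.txt} staged={b.txt}
After op 19 (modify b.txt): modified={a.txt, b.txt, e.txt, h.txt} staged={b.txt}
After op 20 (git add d.txt): modified={a.txt, b.txt, e.txt, h.txt} staged={b.txt}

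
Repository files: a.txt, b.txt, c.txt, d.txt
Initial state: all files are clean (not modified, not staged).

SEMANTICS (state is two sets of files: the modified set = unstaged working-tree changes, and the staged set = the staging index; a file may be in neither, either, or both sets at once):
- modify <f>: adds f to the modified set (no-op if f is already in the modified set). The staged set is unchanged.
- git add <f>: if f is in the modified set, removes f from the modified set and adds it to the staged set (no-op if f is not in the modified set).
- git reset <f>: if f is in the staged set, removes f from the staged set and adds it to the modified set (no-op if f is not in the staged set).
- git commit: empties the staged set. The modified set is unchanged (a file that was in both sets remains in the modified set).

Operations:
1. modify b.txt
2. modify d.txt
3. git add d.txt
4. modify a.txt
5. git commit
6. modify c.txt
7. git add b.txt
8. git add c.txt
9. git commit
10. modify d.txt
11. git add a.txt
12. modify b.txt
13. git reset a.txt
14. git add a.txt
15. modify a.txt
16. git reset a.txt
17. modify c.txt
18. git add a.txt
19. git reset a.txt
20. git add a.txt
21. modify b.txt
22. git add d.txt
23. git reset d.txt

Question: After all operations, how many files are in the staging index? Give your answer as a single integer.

After op 1 (modify b.txt): modified={b.txt} staged={none}
After op 2 (modify d.txt): modified={b.txt, d.txt} staged={none}
After op 3 (git add d.txt): modified={b.txt} staged={d.txt}
After op 4 (modify a.txt): modified={a.txt, b.txt} staged={d.txt}
After op 5 (git commit): modified={a.txt, b.txt} staged={none}
After op 6 (modify c.txt): modified={a.txt, b.txt, c.txt} staged={none}
After op 7 (git add b.txt): modified={a.txt, c.txt} staged={b.txt}
After op 8 (git add c.txt): modified={a.txt} staged={b.txt, c.txt}
After op 9 (git commit): modified={a.txt} staged={none}
After op 10 (modify d.txt): modified={a.txt, d.txt} staged={none}
After op 11 (git add a.txt): modified={d.txt} staged={a.txt}
After op 12 (modify b.txt): modified={b.txt, d.txt} staged={a.txt}
After op 13 (git reset a.txt): modified={a.txt, b.txt, d.txt} staged={none}
After op 14 (git add a.txt): modified={b.txt, d.txt} staged={a.txt}
After op 15 (modify a.txt): modified={a.txt, b.txt, d.txt} staged={a.txt}
After op 16 (git reset a.txt): modified={a.txt, b.txt, d.txt} staged={none}
After op 17 (modify c.txt): modified={a.txt, b.txt, c.txt, d.txt} staged={none}
After op 18 (git add a.txt): modified={b.txt, c.txt, d.txt} staged={a.txt}
After op 19 (git reset a.txt): modified={a.txt, b.txt, c.txt, d.txt} staged={none}
After op 20 (git add a.txt): modified={b.txt, c.txt, d.txt} staged={a.txt}
After op 21 (modify b.txt): modified={b.txt, c.txt, d.txt} staged={a.txt}
After op 22 (git add d.txt): modified={b.txt, c.txt} staged={a.txt, d.txt}
After op 23 (git reset d.txt): modified={b.txt, c.txt, d.txt} staged={a.txt}
Final staged set: {a.txt} -> count=1

Answer: 1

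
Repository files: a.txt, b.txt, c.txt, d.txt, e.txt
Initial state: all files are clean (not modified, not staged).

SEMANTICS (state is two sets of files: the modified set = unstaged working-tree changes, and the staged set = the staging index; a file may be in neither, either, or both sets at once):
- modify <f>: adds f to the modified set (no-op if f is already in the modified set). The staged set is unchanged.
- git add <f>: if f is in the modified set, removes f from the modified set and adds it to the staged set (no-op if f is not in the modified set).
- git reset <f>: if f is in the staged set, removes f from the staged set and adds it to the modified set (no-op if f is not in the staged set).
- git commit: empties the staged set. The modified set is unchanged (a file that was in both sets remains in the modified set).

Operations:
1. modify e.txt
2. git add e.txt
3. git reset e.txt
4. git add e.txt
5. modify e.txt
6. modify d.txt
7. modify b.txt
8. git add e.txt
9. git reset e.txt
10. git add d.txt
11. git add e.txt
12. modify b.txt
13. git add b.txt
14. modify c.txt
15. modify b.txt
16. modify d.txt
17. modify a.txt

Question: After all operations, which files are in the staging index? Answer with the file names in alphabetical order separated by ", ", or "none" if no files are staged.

After op 1 (modify e.txt): modified={e.txt} staged={none}
After op 2 (git add e.txt): modified={none} staged={e.txt}
After op 3 (git reset e.txt): modified={e.txt} staged={none}
After op 4 (git add e.txt): modified={none} staged={e.txt}
After op 5 (modify e.txt): modified={e.txt} staged={e.txt}
After op 6 (modify d.txt): modified={d.txt, e.txt} staged={e.txt}
After op 7 (modify b.txt): modified={b.txt, d.txt, e.txt} staged={e.txt}
After op 8 (git add e.txt): modified={b.txt, d.txt} staged={e.txt}
After op 9 (git reset e.txt): modified={b.txt, d.txt, e.txt} staged={none}
After op 10 (git add d.txt): modified={b.txt, e.txt} staged={d.txt}
After op 11 (git add e.txt): modified={b.txt} staged={d.txt, e.txt}
After op 12 (modify b.txt): modified={b.txt} staged={d.txt, e.txt}
After op 13 (git add b.txt): modified={none} staged={b.txt, d.txt, e.txt}
After op 14 (modify c.txt): modified={c.txt} staged={b.txt, d.txt, e.txt}
After op 15 (modify b.txt): modified={b.txt, c.txt} staged={b.txt, d.txt, e.txt}
After op 16 (modify d.txt): modified={b.txt, c.txt, d.txt} staged={b.txt, d.txt, e.txt}
After op 17 (modify a.txt): modified={a.txt, b.txt, c.txt, d.txt} staged={b.txt, d.txt, e.txt}

Answer: b.txt, d.txt, e.txt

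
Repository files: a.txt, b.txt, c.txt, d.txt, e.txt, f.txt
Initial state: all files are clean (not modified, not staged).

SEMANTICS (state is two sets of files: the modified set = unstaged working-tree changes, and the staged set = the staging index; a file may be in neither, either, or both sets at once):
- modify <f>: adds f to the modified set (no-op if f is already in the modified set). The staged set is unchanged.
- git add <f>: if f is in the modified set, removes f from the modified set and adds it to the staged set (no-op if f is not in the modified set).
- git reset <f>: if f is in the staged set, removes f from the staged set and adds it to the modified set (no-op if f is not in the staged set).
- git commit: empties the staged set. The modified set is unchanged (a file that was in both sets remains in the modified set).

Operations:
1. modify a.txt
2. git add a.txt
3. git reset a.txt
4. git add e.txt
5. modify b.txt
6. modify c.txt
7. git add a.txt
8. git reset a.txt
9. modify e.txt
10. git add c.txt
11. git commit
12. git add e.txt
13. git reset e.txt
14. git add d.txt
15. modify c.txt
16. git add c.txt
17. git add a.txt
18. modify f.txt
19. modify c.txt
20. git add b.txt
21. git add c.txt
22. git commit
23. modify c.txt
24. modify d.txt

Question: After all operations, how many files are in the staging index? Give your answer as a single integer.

After op 1 (modify a.txt): modified={a.txt} staged={none}
After op 2 (git add a.txt): modified={none} staged={a.txt}
After op 3 (git reset a.txt): modified={a.txt} staged={none}
After op 4 (git add e.txt): modified={a.txt} staged={none}
After op 5 (modify b.txt): modified={a.txt, b.txt} staged={none}
After op 6 (modify c.txt): modified={a.txt, b.txt, c.txt} staged={none}
After op 7 (git add a.txt): modified={b.txt, c.txt} staged={a.txt}
After op 8 (git reset a.txt): modified={a.txt, b.txt, c.txt} staged={none}
After op 9 (modify e.txt): modified={a.txt, b.txt, c.txt, e.txt} staged={none}
After op 10 (git add c.txt): modified={a.txt, b.txt, e.txt} staged={c.txt}
After op 11 (git commit): modified={a.txt, b.txt, e.txt} staged={none}
After op 12 (git add e.txt): modified={a.txt, b.txt} staged={e.txt}
After op 13 (git reset e.txt): modified={a.txt, b.txt, e.txt} staged={none}
After op 14 (git add d.txt): modified={a.txt, b.txt, e.txt} staged={none}
After op 15 (modify c.txt): modified={a.txt, b.txt, c.txt, e.txt} staged={none}
After op 16 (git add c.txt): modified={a.txt, b.txt, e.txt} staged={c.txt}
After op 17 (git add a.txt): modified={b.txt, e.txt} staged={a.txt, c.txt}
After op 18 (modify f.txt): modified={b.txt, e.txt, f.txt} staged={a.txt, c.txt}
After op 19 (modify c.txt): modified={b.txt, c.txt, e.txt, f.txt} staged={a.txt, c.txt}
After op 20 (git add b.txt): modified={c.txt, e.txt, f.txt} staged={a.txt, b.txt, c.txt}
After op 21 (git add c.txt): modified={e.txt, f.txt} staged={a.txt, b.txt, c.txt}
After op 22 (git commit): modified={e.txt, f.txt} staged={none}
After op 23 (modify c.txt): modified={c.txt, e.txt, f.txt} staged={none}
After op 24 (modify d.txt): modified={c.txt, d.txt, e.txt, f.txt} staged={none}
Final staged set: {none} -> count=0

Answer: 0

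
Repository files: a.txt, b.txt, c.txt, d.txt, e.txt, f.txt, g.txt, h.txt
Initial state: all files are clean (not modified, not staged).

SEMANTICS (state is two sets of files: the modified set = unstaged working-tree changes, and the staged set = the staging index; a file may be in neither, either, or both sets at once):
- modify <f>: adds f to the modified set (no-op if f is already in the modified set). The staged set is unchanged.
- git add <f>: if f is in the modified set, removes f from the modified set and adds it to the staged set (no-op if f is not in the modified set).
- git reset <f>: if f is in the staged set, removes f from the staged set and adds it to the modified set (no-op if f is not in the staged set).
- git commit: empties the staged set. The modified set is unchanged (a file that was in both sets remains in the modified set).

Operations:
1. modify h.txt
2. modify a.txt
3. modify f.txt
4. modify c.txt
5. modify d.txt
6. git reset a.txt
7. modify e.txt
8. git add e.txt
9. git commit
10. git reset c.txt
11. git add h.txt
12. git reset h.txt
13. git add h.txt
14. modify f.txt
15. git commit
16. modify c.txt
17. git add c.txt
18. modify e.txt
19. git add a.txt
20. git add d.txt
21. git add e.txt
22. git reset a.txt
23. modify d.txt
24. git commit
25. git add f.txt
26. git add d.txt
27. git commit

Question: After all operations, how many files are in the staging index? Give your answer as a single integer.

Answer: 0

Derivation:
After op 1 (modify h.txt): modified={h.txt} staged={none}
After op 2 (modify a.txt): modified={a.txt, h.txt} staged={none}
After op 3 (modify f.txt): modified={a.txt, f.txt, h.txt} staged={none}
After op 4 (modify c.txt): modified={a.txt, c.txt, f.txt, h.txt} staged={none}
After op 5 (modify d.txt): modified={a.txt, c.txt, d.txt, f.txt, h.txt} staged={none}
After op 6 (git reset a.txt): modified={a.txt, c.txt, d.txt, f.txt, h.txt} staged={none}
After op 7 (modify e.txt): modified={a.txt, c.txt, d.txt, e.txt, f.txt, h.txt} staged={none}
After op 8 (git add e.txt): modified={a.txt, c.txt, d.txt, f.txt, h.txt} staged={e.txt}
After op 9 (git commit): modified={a.txt, c.txt, d.txt, f.txt, h.txt} staged={none}
After op 10 (git reset c.txt): modified={a.txt, c.txt, d.txt, f.txt, h.txt} staged={none}
After op 11 (git add h.txt): modified={a.txt, c.txt, d.txt, f.txt} staged={h.txt}
After op 12 (git reset h.txt): modified={a.txt, c.txt, d.txt, f.txt, h.txt} staged={none}
After op 13 (git add h.txt): modified={a.txt, c.txt, d.txt, f.txt} staged={h.txt}
After op 14 (modify f.txt): modified={a.txt, c.txt, d.txt, f.txt} staged={h.txt}
After op 15 (git commit): modified={a.txt, c.txt, d.txt, f.txt} staged={none}
After op 16 (modify c.txt): modified={a.txt, c.txt, d.txt, f.txt} staged={none}
After op 17 (git add c.txt): modified={a.txt, d.txt, f.txt} staged={c.txt}
After op 18 (modify e.txt): modified={a.txt, d.txt, e.txt, f.txt} staged={c.txt}
After op 19 (git add a.txt): modified={d.txt, e.txt, f.txt} staged={a.txt, c.txt}
After op 20 (git add d.txt): modified={e.txt, f.txt} staged={a.txt, c.txt, d.txt}
After op 21 (git add e.txt): modified={f.txt} staged={a.txt, c.txt, d.txt, e.txt}
After op 22 (git reset a.txt): modified={a.txt, f.txt} staged={c.txt, d.txt, e.txt}
After op 23 (modify d.txt): modified={a.txt, d.txt, f.txt} staged={c.txt, d.txt, e.txt}
After op 24 (git commit): modified={a.txt, d.txt, f.txt} staged={none}
After op 25 (git add f.txt): modified={a.txt, d.txt} staged={f.txt}
After op 26 (git add d.txt): modified={a.txt} staged={d.txt, f.txt}
After op 27 (git commit): modified={a.txt} staged={none}
Final staged set: {none} -> count=0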